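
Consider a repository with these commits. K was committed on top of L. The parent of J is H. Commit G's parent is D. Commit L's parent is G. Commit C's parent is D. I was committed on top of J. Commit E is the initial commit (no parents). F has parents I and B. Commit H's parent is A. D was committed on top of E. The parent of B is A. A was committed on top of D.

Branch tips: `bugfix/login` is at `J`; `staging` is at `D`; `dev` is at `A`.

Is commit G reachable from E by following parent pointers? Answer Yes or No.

No

Ancestors of E: {E}.
G is not in that set, so it is not an ancestor of E.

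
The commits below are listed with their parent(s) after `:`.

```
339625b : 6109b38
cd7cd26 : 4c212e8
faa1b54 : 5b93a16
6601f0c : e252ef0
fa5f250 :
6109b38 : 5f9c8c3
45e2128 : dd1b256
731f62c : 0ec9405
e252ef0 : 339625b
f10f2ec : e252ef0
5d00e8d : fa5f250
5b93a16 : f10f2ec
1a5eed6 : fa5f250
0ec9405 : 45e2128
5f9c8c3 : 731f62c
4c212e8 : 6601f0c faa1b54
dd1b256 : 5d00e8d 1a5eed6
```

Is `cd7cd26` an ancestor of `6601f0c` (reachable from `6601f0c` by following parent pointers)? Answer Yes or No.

No

Ancestors of 6601f0c: {0ec9405, 1a5eed6, 339625b, 45e2128, 5d00e8d, 5f9c8c3, 6109b38, 6601f0c, 731f62c, dd1b256, e252ef0, fa5f250}.
cd7cd26 is not in that set, so it is not an ancestor of 6601f0c.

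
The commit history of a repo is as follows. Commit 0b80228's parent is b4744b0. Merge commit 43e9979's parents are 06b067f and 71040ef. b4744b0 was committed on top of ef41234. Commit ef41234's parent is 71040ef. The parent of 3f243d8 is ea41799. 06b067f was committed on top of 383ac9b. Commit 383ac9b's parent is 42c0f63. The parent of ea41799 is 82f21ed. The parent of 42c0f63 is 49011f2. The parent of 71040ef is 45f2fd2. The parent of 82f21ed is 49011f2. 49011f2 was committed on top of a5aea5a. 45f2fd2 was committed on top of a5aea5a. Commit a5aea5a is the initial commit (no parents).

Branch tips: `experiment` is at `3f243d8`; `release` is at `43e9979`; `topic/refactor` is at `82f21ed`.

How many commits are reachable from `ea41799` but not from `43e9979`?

Reachable from ea41799: {49011f2, 82f21ed, a5aea5a, ea41799}.
Reachable from 43e9979: {06b067f, 383ac9b, 42c0f63, 43e9979, 45f2fd2, 49011f2, 71040ef, a5aea5a}.
In ea41799's history but not 43e9979's: {82f21ed, ea41799} — 2 commits.

2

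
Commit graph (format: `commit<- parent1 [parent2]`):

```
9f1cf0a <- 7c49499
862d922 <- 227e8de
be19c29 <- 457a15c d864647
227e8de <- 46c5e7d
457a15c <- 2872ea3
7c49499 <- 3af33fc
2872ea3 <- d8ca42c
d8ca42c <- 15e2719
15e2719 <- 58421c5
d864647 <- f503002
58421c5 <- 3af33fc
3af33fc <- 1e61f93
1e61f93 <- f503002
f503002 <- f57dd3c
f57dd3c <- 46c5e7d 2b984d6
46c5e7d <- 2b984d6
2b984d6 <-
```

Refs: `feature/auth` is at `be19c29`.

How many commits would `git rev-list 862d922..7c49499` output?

Reachable from 7c49499: {1e61f93, 2b984d6, 3af33fc, 46c5e7d, 7c49499, f503002, f57dd3c}.
Reachable from 862d922: {227e8de, 2b984d6, 46c5e7d, 862d922}.
In 7c49499's history but not 862d922's: {1e61f93, 3af33fc, 7c49499, f503002, f57dd3c} — 5 commits.

5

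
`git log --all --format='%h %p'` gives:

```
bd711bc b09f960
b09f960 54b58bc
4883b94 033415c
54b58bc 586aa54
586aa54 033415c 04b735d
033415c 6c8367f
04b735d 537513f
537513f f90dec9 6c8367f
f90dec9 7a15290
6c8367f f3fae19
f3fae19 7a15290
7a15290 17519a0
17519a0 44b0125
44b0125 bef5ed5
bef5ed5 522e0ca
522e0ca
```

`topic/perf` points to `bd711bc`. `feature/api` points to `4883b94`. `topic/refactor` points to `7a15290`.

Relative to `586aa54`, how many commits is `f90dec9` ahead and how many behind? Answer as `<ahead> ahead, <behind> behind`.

0 ahead, 6 behind

Reachable from f90dec9: {17519a0, 44b0125, 522e0ca, 7a15290, bef5ed5, f90dec9}.
Reachable from 586aa54: {033415c, 04b735d, 17519a0, 44b0125, 522e0ca, 537513f, 586aa54, 6c8367f, 7a15290, bef5ed5, f3fae19, f90dec9}.
Only in f90dec9's history (ahead): {} — 0.
Only in 586aa54's history (behind): {033415c, 04b735d, 537513f, 586aa54, 6c8367f, f3fae19} — 6.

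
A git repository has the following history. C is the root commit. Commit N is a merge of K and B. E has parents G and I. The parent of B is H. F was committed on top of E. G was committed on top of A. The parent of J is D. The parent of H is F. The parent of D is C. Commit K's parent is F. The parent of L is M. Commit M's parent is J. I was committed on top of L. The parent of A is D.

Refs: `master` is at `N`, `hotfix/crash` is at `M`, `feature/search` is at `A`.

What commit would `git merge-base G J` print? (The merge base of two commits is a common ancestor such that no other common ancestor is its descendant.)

D

Ancestors of G: {A, C, D, G}.
Ancestors of J: {C, D, J}.
Common ancestors: {C, D}.
Among these, D is not an ancestor of any other common ancestor — it is the merge base.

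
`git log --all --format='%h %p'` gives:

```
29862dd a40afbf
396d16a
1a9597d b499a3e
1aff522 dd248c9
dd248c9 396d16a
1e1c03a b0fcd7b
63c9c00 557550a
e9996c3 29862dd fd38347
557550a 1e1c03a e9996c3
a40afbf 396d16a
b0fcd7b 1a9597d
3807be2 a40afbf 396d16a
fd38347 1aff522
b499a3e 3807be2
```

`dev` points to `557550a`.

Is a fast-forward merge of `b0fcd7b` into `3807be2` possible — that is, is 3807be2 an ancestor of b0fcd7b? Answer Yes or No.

Yes

A fast-forward from 3807be2 to b0fcd7b is possible iff 3807be2 is an ancestor of b0fcd7b.
Ancestors of b0fcd7b: {1a9597d, 3807be2, 396d16a, a40afbf, b0fcd7b, b499a3e}.
3807be2 is among them, so fast-forward is possible.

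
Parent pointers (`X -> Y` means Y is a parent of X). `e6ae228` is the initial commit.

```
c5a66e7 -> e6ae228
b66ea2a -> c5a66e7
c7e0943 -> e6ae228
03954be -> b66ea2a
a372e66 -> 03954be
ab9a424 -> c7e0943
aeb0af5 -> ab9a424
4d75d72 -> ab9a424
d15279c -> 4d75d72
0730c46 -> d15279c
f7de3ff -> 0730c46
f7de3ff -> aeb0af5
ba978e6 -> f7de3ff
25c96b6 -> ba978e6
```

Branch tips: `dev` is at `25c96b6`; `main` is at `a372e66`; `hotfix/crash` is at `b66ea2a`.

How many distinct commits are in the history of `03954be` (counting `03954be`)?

Walking parent pointers from 03954be: reachable set = {03954be, b66ea2a, c5a66e7, e6ae228}.
That is 4 commits.

4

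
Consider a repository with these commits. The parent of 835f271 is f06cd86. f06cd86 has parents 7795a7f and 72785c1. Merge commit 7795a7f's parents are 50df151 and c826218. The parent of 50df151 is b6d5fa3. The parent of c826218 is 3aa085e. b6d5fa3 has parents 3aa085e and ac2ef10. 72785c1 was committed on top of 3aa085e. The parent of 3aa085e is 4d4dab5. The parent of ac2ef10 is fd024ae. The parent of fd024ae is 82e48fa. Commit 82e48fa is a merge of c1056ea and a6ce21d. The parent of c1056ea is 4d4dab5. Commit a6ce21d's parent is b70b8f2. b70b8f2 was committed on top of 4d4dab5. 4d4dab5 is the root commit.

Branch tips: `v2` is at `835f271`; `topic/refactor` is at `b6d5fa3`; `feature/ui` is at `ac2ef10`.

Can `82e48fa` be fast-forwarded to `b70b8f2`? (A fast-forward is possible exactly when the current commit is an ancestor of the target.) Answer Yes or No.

A fast-forward from 82e48fa to b70b8f2 is possible iff 82e48fa is an ancestor of b70b8f2.
Ancestors of b70b8f2: {4d4dab5, b70b8f2}.
82e48fa is not among them, so fast-forward is not possible.

No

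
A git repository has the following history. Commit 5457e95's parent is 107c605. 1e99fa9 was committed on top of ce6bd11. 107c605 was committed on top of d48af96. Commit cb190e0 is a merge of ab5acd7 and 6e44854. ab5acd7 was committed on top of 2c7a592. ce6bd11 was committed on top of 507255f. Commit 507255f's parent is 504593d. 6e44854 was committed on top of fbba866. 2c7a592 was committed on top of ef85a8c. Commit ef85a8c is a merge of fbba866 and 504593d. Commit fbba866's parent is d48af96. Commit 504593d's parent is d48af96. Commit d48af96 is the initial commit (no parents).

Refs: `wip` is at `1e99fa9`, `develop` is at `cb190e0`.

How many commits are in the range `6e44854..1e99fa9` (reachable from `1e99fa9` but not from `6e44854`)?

Reachable from 1e99fa9: {1e99fa9, 504593d, 507255f, ce6bd11, d48af96}.
Reachable from 6e44854: {6e44854, d48af96, fbba866}.
In 1e99fa9's history but not 6e44854's: {1e99fa9, 504593d, 507255f, ce6bd11} — 4 commits.

4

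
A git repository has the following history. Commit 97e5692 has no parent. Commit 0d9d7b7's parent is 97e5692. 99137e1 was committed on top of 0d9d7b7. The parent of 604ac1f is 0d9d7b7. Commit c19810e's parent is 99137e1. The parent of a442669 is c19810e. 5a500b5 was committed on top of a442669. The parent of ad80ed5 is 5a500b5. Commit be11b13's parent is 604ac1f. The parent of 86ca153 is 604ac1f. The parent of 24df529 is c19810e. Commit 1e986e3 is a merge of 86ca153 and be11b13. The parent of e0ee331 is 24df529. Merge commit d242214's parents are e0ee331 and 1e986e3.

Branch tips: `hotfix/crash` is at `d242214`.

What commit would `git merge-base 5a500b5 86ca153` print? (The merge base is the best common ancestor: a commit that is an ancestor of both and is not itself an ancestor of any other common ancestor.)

Ancestors of 5a500b5: {0d9d7b7, 5a500b5, 97e5692, 99137e1, a442669, c19810e}.
Ancestors of 86ca153: {0d9d7b7, 604ac1f, 86ca153, 97e5692}.
Common ancestors: {0d9d7b7, 97e5692}.
Among these, 0d9d7b7 is not an ancestor of any other common ancestor — it is the merge base.

0d9d7b7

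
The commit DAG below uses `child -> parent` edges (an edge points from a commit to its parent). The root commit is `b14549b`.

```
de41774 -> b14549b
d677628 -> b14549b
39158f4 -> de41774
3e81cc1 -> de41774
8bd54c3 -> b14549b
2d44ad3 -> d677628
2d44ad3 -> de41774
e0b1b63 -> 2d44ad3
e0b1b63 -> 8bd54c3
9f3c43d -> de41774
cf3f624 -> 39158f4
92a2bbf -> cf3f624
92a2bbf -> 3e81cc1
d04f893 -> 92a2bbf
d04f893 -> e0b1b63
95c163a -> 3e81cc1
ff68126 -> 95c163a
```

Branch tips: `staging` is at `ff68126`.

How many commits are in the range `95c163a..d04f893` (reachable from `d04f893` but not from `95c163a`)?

8

Reachable from d04f893: {2d44ad3, 39158f4, 3e81cc1, 8bd54c3, 92a2bbf, b14549b, cf3f624, d04f893, d677628, de41774, e0b1b63}.
Reachable from 95c163a: {3e81cc1, 95c163a, b14549b, de41774}.
In d04f893's history but not 95c163a's: {2d44ad3, 39158f4, 8bd54c3, 92a2bbf, cf3f624, d04f893, d677628, e0b1b63} — 8 commits.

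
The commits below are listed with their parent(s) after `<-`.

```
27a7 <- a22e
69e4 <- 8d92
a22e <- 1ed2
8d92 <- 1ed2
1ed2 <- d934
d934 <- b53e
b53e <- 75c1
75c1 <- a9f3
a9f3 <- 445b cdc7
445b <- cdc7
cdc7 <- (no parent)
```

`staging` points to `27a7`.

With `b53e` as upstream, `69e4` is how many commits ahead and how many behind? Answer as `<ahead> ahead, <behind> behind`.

Reachable from 69e4: {1ed2, 445b, 69e4, 75c1, 8d92, a9f3, b53e, cdc7, d934}.
Reachable from b53e: {445b, 75c1, a9f3, b53e, cdc7}.
Only in 69e4's history (ahead): {1ed2, 69e4, 8d92, d934} — 4.
Only in b53e's history (behind): {} — 0.

4 ahead, 0 behind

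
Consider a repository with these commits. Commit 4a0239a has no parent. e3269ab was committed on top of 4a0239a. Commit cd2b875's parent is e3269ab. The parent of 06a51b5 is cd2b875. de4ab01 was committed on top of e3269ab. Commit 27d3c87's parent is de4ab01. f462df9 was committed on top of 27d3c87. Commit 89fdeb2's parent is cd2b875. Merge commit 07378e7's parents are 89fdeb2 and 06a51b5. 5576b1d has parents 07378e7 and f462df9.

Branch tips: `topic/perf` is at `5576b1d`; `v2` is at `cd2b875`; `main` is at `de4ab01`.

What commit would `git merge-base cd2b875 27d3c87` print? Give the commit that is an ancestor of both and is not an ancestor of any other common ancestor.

e3269ab

Ancestors of cd2b875: {4a0239a, cd2b875, e3269ab}.
Ancestors of 27d3c87: {27d3c87, 4a0239a, de4ab01, e3269ab}.
Common ancestors: {4a0239a, e3269ab}.
Among these, e3269ab is not an ancestor of any other common ancestor — it is the merge base.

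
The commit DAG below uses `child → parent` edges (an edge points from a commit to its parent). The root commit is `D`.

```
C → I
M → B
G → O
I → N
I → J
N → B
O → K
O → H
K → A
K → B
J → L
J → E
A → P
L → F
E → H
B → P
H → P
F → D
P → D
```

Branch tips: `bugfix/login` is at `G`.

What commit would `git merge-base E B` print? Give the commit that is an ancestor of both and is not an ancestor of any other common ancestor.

Ancestors of E: {D, E, H, P}.
Ancestors of B: {B, D, P}.
Common ancestors: {D, P}.
Among these, P is not an ancestor of any other common ancestor — it is the merge base.

P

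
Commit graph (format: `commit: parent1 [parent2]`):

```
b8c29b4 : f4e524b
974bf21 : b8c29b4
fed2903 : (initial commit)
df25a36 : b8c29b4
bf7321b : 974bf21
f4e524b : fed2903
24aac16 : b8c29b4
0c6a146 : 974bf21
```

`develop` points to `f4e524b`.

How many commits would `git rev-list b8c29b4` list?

Walking parent pointers from b8c29b4: reachable set = {b8c29b4, f4e524b, fed2903}.
That is 3 commits.

3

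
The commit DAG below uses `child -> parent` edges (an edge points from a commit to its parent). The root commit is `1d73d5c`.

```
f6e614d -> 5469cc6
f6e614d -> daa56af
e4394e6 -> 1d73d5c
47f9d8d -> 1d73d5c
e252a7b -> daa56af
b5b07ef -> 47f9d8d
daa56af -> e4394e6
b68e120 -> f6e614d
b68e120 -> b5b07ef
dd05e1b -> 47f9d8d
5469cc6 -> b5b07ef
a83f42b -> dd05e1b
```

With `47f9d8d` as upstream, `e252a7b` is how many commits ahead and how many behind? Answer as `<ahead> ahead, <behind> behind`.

3 ahead, 1 behind

Reachable from e252a7b: {1d73d5c, daa56af, e252a7b, e4394e6}.
Reachable from 47f9d8d: {1d73d5c, 47f9d8d}.
Only in e252a7b's history (ahead): {daa56af, e252a7b, e4394e6} — 3.
Only in 47f9d8d's history (behind): {47f9d8d} — 1.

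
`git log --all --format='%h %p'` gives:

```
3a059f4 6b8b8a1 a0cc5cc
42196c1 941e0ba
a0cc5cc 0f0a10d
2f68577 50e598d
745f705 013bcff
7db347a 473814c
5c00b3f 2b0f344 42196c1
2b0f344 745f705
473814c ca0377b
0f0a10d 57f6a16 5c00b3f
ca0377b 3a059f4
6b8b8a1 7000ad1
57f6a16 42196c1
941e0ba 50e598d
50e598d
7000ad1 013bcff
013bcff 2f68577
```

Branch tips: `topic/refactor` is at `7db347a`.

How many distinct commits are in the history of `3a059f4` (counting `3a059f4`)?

14

Walking parent pointers from 3a059f4: reachable set = {013bcff, 0f0a10d, 2b0f344, 2f68577, 3a059f4, 42196c1, 50e598d, 57f6a16, 5c00b3f, 6b8b8a1, 7000ad1, 745f705, 941e0ba, a0cc5cc}.
That is 14 commits.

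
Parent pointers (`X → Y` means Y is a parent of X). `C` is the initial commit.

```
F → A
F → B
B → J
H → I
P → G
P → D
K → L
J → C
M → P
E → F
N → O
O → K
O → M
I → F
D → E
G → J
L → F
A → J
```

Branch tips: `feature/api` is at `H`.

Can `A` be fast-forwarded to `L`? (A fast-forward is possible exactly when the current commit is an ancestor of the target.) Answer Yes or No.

Yes

A fast-forward from A to L is possible iff A is an ancestor of L.
Ancestors of L: {A, B, C, F, J, L}.
A is among them, so fast-forward is possible.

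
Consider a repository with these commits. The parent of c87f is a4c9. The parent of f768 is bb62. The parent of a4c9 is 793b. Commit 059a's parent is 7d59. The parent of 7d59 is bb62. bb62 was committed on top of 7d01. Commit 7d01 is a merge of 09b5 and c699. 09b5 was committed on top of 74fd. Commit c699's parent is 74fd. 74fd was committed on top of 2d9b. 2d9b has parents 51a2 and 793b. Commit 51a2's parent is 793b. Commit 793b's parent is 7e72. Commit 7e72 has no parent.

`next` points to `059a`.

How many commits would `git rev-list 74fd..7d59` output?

5

Reachable from 7d59: {09b5, 2d9b, 51a2, 74fd, 793b, 7d01, 7d59, 7e72, bb62, c699}.
Reachable from 74fd: {2d9b, 51a2, 74fd, 793b, 7e72}.
In 7d59's history but not 74fd's: {09b5, 7d01, 7d59, bb62, c699} — 5 commits.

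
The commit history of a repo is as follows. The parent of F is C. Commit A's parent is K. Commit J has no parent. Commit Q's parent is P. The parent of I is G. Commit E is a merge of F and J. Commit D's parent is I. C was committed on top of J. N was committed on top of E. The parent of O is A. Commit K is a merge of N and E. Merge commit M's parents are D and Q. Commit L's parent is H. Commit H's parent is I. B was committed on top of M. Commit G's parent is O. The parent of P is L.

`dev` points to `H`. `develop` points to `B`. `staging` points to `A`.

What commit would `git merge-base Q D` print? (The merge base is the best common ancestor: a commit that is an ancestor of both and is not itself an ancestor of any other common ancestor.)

I

Ancestors of Q: {A, C, E, F, G, H, I, J, K, L, N, O, P, Q}.
Ancestors of D: {A, C, D, E, F, G, I, J, K, N, O}.
Common ancestors: {A, C, E, F, G, I, J, K, N, O}.
Among these, I is not an ancestor of any other common ancestor — it is the merge base.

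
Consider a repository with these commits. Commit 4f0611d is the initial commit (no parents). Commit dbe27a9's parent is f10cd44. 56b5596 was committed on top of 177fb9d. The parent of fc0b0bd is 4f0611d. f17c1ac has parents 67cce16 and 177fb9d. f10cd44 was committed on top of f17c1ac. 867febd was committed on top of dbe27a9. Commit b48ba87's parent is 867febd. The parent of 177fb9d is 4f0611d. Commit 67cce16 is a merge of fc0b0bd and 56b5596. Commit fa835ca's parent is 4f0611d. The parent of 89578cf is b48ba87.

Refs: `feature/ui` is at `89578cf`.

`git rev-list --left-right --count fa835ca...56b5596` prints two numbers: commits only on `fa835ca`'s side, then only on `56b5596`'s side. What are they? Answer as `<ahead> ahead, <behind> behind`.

1 ahead, 2 behind

Reachable from fa835ca: {4f0611d, fa835ca}.
Reachable from 56b5596: {177fb9d, 4f0611d, 56b5596}.
Only in fa835ca's history (ahead): {fa835ca} — 1.
Only in 56b5596's history (behind): {177fb9d, 56b5596} — 2.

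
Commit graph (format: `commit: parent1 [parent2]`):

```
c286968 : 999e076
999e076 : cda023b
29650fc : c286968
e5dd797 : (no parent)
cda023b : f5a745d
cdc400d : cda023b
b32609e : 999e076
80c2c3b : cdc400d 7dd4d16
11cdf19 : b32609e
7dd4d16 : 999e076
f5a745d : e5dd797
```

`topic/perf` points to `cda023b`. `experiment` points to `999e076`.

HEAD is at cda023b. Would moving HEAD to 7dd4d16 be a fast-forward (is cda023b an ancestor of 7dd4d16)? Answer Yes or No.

Yes

A fast-forward from cda023b to 7dd4d16 is possible iff cda023b is an ancestor of 7dd4d16.
Ancestors of 7dd4d16: {7dd4d16, 999e076, cda023b, e5dd797, f5a745d}.
cda023b is among them, so fast-forward is possible.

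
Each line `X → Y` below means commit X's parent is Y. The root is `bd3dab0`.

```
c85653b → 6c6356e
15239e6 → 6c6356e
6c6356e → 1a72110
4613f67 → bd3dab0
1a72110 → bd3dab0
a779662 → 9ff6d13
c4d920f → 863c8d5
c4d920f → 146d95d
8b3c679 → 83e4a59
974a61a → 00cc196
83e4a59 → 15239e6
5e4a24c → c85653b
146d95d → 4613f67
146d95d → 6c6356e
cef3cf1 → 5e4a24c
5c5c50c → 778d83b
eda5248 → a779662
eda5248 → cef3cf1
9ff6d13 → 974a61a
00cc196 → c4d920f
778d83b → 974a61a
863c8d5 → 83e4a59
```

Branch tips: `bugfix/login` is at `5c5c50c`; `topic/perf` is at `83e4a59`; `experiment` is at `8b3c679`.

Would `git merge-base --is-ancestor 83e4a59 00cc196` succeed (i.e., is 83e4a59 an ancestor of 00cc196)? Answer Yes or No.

Yes

Ancestors of 00cc196 (commits reachable by following parents): {00cc196, 146d95d, 15239e6, 1a72110, 4613f67, 6c6356e, 83e4a59, 863c8d5, bd3dab0, c4d920f}.
83e4a59 is in that set, so it is an ancestor of 00cc196.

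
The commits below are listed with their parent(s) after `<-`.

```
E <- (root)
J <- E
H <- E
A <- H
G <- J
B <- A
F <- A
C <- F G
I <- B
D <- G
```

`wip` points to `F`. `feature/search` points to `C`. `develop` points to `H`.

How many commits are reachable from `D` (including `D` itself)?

4

Walking parent pointers from D: reachable set = {D, E, G, J}.
That is 4 commits.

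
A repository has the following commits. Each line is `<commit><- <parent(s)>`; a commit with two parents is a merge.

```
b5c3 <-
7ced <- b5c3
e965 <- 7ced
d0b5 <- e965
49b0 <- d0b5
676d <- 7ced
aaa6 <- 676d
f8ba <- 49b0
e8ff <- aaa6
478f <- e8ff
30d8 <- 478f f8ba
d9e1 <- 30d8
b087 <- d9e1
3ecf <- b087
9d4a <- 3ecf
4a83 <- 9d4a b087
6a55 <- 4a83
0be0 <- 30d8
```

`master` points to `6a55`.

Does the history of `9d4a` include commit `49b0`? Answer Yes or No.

Ancestors of 9d4a (commits reachable by following parents): {30d8, 3ecf, 478f, 49b0, 676d, 7ced, 9d4a, aaa6, b087, b5c3, d0b5, d9e1, e8ff, e965, f8ba}.
49b0 is in that set, so it is an ancestor of 9d4a.

Yes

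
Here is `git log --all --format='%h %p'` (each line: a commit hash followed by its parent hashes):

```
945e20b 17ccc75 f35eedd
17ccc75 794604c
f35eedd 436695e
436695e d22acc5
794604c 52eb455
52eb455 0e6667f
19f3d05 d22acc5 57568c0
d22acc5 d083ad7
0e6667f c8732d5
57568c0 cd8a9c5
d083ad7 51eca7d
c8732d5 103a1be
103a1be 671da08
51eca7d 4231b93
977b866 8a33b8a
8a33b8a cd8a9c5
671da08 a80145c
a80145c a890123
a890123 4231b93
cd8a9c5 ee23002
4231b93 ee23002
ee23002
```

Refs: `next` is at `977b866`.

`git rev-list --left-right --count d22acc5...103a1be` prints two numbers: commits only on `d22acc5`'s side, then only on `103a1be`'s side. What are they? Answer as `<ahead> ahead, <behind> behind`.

3 ahead, 4 behind

Reachable from d22acc5: {4231b93, 51eca7d, d083ad7, d22acc5, ee23002}.
Reachable from 103a1be: {103a1be, 4231b93, 671da08, a80145c, a890123, ee23002}.
Only in d22acc5's history (ahead): {51eca7d, d083ad7, d22acc5} — 3.
Only in 103a1be's history (behind): {103a1be, 671da08, a80145c, a890123} — 4.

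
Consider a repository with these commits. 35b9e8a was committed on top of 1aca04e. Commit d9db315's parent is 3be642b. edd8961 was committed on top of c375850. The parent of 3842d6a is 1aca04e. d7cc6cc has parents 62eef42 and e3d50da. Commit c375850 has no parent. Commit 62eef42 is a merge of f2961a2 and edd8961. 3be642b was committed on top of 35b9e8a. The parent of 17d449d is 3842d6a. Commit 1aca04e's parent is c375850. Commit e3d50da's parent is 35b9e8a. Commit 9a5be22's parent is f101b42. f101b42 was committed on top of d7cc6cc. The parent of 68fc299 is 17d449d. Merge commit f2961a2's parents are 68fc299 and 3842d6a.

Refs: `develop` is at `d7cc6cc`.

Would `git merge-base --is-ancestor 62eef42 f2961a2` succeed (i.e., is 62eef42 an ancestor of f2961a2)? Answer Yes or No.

Ancestors of f2961a2: {17d449d, 1aca04e, 3842d6a, 68fc299, c375850, f2961a2}.
62eef42 is not in that set, so it is not an ancestor of f2961a2.

No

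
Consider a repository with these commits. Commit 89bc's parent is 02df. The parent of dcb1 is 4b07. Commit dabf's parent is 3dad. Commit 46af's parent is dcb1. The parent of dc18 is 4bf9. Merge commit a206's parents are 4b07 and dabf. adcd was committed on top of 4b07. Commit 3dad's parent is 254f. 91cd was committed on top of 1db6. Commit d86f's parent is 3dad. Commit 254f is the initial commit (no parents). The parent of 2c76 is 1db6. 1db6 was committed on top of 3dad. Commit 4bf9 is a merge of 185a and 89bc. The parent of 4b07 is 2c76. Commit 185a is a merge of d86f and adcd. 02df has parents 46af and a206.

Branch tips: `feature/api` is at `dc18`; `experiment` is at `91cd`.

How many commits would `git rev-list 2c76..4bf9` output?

Reachable from 4bf9: {02df, 185a, 1db6, 254f, 2c76, 3dad, 46af, 4b07, 4bf9, 89bc, a206, adcd, d86f, dabf, dcb1}.
Reachable from 2c76: {1db6, 254f, 2c76, 3dad}.
In 4bf9's history but not 2c76's: {02df, 185a, 46af, 4b07, 4bf9, 89bc, a206, adcd, d86f, dabf, dcb1} — 11 commits.

11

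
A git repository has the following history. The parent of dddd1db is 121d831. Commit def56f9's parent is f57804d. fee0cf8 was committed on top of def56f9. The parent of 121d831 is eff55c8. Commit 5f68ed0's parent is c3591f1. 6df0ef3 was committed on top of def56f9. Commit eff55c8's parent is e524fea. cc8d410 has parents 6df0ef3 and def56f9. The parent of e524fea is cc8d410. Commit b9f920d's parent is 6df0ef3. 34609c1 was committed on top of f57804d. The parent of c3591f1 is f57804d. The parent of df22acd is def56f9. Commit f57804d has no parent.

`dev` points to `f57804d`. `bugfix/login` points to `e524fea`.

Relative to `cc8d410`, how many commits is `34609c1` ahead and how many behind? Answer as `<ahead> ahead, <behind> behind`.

1 ahead, 3 behind

Reachable from 34609c1: {34609c1, f57804d}.
Reachable from cc8d410: {6df0ef3, cc8d410, def56f9, f57804d}.
Only in 34609c1's history (ahead): {34609c1} — 1.
Only in cc8d410's history (behind): {6df0ef3, cc8d410, def56f9} — 3.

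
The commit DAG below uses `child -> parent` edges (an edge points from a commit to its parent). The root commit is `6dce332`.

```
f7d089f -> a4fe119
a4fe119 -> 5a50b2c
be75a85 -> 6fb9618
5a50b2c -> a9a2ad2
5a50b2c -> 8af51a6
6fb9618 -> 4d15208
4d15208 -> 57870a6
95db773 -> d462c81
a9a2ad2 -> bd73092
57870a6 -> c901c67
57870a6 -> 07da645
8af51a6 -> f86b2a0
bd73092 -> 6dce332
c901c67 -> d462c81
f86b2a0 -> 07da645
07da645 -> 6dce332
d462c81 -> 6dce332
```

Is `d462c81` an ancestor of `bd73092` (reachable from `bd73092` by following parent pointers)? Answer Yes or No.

No

Ancestors of bd73092: {6dce332, bd73092}.
d462c81 is not in that set, so it is not an ancestor of bd73092.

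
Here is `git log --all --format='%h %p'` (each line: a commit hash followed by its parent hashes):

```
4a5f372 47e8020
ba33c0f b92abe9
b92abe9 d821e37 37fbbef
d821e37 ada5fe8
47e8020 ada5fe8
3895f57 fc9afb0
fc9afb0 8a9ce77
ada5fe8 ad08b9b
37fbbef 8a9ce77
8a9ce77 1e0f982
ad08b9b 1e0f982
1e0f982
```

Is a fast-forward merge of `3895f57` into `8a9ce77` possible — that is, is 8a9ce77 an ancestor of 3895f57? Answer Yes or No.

Yes

A fast-forward from 8a9ce77 to 3895f57 is possible iff 8a9ce77 is an ancestor of 3895f57.
Ancestors of 3895f57: {1e0f982, 3895f57, 8a9ce77, fc9afb0}.
8a9ce77 is among them, so fast-forward is possible.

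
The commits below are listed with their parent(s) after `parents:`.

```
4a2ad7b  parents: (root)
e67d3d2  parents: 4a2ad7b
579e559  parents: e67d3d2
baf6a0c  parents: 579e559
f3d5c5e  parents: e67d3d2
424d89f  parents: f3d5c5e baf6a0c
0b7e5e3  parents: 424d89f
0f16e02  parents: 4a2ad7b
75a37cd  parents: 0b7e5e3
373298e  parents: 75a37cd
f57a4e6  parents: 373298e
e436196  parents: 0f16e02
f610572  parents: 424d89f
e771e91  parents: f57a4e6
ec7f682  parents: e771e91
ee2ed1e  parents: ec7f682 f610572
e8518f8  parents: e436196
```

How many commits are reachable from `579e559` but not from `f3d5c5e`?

Reachable from 579e559: {4a2ad7b, 579e559, e67d3d2}.
Reachable from f3d5c5e: {4a2ad7b, e67d3d2, f3d5c5e}.
In 579e559's history but not f3d5c5e's: {579e559} — 1 commit.

1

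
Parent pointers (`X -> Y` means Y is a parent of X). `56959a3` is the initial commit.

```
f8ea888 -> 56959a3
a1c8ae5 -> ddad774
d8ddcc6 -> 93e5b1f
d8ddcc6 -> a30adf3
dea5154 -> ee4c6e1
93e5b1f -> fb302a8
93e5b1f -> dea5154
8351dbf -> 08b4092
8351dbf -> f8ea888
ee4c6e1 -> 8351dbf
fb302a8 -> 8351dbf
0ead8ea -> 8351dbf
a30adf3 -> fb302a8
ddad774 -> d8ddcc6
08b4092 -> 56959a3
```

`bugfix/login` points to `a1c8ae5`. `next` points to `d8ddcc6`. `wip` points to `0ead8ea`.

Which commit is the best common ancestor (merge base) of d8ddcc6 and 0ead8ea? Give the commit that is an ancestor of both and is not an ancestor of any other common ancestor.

Ancestors of d8ddcc6: {08b4092, 56959a3, 8351dbf, 93e5b1f, a30adf3, d8ddcc6, dea5154, ee4c6e1, f8ea888, fb302a8}.
Ancestors of 0ead8ea: {08b4092, 0ead8ea, 56959a3, 8351dbf, f8ea888}.
Common ancestors: {08b4092, 56959a3, 8351dbf, f8ea888}.
Among these, 8351dbf is not an ancestor of any other common ancestor — it is the merge base.

8351dbf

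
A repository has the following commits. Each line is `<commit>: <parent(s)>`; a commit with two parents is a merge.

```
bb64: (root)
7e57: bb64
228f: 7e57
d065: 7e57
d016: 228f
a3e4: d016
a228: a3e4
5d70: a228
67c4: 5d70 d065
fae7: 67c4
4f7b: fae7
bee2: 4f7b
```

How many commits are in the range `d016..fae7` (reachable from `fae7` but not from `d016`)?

6

Reachable from fae7: {228f, 5d70, 67c4, 7e57, a228, a3e4, bb64, d016, d065, fae7}.
Reachable from d016: {228f, 7e57, bb64, d016}.
In fae7's history but not d016's: {5d70, 67c4, a228, a3e4, d065, fae7} — 6 commits.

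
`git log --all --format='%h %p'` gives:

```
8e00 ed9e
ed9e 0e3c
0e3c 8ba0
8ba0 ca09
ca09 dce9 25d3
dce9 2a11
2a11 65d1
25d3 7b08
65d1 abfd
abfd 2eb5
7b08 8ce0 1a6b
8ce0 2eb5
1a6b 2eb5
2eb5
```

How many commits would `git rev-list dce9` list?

Walking parent pointers from dce9: reachable set = {2a11, 2eb5, 65d1, abfd, dce9}.
That is 5 commits.

5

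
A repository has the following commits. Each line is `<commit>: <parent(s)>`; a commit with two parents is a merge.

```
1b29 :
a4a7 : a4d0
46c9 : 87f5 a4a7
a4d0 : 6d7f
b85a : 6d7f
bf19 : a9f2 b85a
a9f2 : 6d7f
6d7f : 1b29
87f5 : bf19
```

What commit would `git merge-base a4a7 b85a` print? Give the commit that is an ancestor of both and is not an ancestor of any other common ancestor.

Ancestors of a4a7: {1b29, 6d7f, a4a7, a4d0}.
Ancestors of b85a: {1b29, 6d7f, b85a}.
Common ancestors: {1b29, 6d7f}.
Among these, 6d7f is not an ancestor of any other common ancestor — it is the merge base.

6d7f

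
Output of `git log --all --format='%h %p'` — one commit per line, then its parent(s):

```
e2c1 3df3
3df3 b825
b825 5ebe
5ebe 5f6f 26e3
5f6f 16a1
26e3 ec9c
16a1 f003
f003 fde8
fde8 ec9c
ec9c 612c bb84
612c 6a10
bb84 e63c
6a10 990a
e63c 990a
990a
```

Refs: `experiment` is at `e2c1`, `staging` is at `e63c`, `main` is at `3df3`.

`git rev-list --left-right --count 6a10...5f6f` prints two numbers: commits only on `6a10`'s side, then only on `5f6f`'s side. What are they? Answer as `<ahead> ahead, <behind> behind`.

0 ahead, 8 behind

Reachable from 6a10: {6a10, 990a}.
Reachable from 5f6f: {16a1, 5f6f, 612c, 6a10, 990a, bb84, e63c, ec9c, f003, fde8}.
Only in 6a10's history (ahead): {} — 0.
Only in 5f6f's history (behind): {16a1, 5f6f, 612c, bb84, e63c, ec9c, f003, fde8} — 8.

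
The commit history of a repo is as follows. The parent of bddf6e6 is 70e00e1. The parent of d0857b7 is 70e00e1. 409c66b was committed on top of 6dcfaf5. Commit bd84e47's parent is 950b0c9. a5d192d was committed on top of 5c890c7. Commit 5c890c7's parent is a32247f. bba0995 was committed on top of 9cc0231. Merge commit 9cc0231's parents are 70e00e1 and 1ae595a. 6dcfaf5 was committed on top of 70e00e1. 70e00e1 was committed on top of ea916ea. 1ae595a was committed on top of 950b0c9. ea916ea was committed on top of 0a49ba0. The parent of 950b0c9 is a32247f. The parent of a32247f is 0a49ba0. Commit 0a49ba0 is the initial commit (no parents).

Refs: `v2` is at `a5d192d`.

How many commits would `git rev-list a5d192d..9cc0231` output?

Reachable from 9cc0231: {0a49ba0, 1ae595a, 70e00e1, 950b0c9, 9cc0231, a32247f, ea916ea}.
Reachable from a5d192d: {0a49ba0, 5c890c7, a32247f, a5d192d}.
In 9cc0231's history but not a5d192d's: {1ae595a, 70e00e1, 950b0c9, 9cc0231, ea916ea} — 5 commits.

5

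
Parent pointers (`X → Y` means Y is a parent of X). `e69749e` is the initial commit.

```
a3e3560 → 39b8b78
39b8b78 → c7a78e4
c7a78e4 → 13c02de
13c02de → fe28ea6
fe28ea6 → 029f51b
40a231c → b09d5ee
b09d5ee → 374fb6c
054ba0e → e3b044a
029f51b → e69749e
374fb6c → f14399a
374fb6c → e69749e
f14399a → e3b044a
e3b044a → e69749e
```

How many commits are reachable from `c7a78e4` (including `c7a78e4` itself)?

5

Walking parent pointers from c7a78e4: reachable set = {029f51b, 13c02de, c7a78e4, e69749e, fe28ea6}.
That is 5 commits.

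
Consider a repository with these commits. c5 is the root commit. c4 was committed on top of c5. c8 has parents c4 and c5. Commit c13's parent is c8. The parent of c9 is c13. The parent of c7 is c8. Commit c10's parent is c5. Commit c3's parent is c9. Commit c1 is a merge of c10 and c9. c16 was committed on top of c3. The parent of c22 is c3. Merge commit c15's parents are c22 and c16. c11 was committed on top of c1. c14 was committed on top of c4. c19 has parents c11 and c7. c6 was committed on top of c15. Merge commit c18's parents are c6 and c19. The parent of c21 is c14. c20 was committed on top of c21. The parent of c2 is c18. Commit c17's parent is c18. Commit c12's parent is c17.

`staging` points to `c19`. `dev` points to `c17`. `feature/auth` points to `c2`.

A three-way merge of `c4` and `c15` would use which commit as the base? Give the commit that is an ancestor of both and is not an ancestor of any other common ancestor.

c4

Ancestors of c4: {c4, c5}.
Ancestors of c15: {c13, c15, c16, c22, c3, c4, c5, c8, c9}.
Common ancestors: {c4, c5}.
Among these, c4 is not an ancestor of any other common ancestor — it is the merge base.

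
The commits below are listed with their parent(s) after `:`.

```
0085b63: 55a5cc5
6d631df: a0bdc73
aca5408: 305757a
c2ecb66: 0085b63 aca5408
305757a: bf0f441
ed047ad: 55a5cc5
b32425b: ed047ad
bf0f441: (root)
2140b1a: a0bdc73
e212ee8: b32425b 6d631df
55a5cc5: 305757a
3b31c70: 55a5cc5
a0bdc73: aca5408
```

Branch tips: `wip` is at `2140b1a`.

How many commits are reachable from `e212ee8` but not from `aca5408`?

6

Reachable from e212ee8: {305757a, 55a5cc5, 6d631df, a0bdc73, aca5408, b32425b, bf0f441, e212ee8, ed047ad}.
Reachable from aca5408: {305757a, aca5408, bf0f441}.
In e212ee8's history but not aca5408's: {55a5cc5, 6d631df, a0bdc73, b32425b, e212ee8, ed047ad} — 6 commits.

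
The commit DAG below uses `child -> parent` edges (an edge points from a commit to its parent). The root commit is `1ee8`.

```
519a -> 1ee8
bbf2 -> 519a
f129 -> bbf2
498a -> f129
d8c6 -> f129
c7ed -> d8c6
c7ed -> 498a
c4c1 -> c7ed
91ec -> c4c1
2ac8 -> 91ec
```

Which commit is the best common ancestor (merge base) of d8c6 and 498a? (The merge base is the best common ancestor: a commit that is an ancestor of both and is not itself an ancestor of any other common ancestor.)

f129

Ancestors of d8c6: {1ee8, 519a, bbf2, d8c6, f129}.
Ancestors of 498a: {1ee8, 498a, 519a, bbf2, f129}.
Common ancestors: {1ee8, 519a, bbf2, f129}.
Among these, f129 is not an ancestor of any other common ancestor — it is the merge base.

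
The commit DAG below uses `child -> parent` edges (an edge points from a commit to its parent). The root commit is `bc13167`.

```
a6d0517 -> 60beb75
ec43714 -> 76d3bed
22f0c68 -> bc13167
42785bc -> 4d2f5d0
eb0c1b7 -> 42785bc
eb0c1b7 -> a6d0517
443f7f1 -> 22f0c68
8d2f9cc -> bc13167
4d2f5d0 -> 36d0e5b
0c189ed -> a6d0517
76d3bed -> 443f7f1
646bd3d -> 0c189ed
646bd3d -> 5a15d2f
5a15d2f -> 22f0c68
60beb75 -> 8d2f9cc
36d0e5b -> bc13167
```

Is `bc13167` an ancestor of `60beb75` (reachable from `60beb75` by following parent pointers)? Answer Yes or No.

Ancestors of 60beb75 (commits reachable by following parents): {60beb75, 8d2f9cc, bc13167}.
bc13167 is in that set, so it is an ancestor of 60beb75.

Yes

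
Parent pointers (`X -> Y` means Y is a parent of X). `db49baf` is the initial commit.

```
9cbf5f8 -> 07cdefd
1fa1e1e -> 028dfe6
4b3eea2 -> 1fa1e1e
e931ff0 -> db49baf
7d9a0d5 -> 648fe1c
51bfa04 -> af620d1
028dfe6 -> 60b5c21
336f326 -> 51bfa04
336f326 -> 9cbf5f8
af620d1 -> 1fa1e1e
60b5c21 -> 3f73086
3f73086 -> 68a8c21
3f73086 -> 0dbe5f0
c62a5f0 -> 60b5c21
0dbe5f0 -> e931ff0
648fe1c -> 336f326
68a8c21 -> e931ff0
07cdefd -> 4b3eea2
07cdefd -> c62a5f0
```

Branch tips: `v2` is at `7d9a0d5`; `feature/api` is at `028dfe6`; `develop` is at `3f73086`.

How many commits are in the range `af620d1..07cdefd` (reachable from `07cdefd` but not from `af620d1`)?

Reachable from 07cdefd: {028dfe6, 07cdefd, 0dbe5f0, 1fa1e1e, 3f73086, 4b3eea2, 60b5c21, 68a8c21, c62a5f0, db49baf, e931ff0}.
Reachable from af620d1: {028dfe6, 0dbe5f0, 1fa1e1e, 3f73086, 60b5c21, 68a8c21, af620d1, db49baf, e931ff0}.
In 07cdefd's history but not af620d1's: {07cdefd, 4b3eea2, c62a5f0} — 3 commits.

3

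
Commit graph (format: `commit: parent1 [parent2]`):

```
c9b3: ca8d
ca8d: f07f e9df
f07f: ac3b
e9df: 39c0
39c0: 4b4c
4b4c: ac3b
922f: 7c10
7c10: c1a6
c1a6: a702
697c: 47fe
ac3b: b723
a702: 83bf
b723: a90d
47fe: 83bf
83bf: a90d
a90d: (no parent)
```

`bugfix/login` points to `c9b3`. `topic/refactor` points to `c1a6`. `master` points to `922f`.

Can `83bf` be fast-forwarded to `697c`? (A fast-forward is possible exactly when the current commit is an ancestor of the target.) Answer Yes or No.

A fast-forward from 83bf to 697c is possible iff 83bf is an ancestor of 697c.
Ancestors of 697c: {47fe, 697c, 83bf, a90d}.
83bf is among them, so fast-forward is possible.

Yes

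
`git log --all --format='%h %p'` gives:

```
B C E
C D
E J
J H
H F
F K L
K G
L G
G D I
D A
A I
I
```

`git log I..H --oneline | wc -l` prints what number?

7

Reachable from H: {A, D, F, G, H, I, K, L}.
Reachable from I: {I}.
In H's history but not I's: {A, D, F, G, H, K, L} — 7 commits.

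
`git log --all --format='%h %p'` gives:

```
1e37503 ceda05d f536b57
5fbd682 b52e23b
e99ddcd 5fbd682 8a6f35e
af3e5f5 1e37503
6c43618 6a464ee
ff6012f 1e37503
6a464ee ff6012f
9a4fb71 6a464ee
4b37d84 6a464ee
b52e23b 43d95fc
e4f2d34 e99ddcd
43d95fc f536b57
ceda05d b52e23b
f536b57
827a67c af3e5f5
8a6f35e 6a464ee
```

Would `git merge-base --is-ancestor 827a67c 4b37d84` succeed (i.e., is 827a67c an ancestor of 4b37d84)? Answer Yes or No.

No

Ancestors of 4b37d84: {1e37503, 43d95fc, 4b37d84, 6a464ee, b52e23b, ceda05d, f536b57, ff6012f}.
827a67c is not in that set, so it is not an ancestor of 4b37d84.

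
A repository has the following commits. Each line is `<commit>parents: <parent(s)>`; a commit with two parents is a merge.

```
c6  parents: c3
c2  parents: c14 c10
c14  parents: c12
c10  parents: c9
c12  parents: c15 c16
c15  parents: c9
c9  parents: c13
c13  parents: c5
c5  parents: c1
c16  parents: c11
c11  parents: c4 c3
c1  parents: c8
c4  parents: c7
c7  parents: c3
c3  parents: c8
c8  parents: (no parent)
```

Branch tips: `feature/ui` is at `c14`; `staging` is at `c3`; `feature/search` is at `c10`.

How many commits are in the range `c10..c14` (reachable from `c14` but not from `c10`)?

Reachable from c14: {c1, c11, c12, c13, c14, c15, c16, c3, c4, c5, c7, c8, c9}.
Reachable from c10: {c1, c10, c13, c5, c8, c9}.
In c14's history but not c10's: {c11, c12, c14, c15, c16, c3, c4, c7} — 8 commits.

8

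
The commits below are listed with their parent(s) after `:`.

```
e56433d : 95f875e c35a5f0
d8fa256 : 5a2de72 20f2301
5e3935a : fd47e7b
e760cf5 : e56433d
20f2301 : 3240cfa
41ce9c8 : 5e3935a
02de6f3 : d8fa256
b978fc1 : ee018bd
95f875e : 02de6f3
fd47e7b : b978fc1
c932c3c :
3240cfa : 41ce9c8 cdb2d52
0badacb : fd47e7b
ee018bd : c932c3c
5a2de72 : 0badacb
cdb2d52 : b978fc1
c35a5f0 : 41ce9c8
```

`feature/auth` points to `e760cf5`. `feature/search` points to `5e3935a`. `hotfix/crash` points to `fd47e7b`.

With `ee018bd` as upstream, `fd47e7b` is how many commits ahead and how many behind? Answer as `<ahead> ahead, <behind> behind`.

Reachable from fd47e7b: {b978fc1, c932c3c, ee018bd, fd47e7b}.
Reachable from ee018bd: {c932c3c, ee018bd}.
Only in fd47e7b's history (ahead): {b978fc1, fd47e7b} — 2.
Only in ee018bd's history (behind): {} — 0.

2 ahead, 0 behind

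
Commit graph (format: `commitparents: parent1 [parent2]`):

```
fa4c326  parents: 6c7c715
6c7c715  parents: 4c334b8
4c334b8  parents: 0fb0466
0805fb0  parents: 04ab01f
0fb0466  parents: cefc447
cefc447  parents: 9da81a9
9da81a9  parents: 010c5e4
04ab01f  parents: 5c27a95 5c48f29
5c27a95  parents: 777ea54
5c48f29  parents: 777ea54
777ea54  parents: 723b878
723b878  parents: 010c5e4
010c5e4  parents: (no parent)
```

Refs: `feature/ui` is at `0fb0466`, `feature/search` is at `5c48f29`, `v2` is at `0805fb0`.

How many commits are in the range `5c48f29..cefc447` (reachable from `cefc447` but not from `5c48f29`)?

Reachable from cefc447: {010c5e4, 9da81a9, cefc447}.
Reachable from 5c48f29: {010c5e4, 5c48f29, 723b878, 777ea54}.
In cefc447's history but not 5c48f29's: {9da81a9, cefc447} — 2 commits.

2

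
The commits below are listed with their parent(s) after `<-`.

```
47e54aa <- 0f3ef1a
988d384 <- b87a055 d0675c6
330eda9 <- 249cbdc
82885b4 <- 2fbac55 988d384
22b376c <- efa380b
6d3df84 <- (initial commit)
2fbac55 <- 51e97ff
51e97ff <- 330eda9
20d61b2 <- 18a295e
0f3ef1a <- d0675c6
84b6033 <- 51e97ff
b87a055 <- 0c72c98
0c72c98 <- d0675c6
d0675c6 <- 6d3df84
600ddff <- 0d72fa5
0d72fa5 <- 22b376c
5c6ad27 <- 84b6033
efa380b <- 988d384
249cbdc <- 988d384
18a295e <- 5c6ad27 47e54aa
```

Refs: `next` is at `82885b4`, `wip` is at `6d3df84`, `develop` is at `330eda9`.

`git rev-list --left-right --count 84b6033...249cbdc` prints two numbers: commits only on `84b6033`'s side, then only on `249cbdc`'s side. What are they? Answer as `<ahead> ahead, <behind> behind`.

Reachable from 84b6033: {0c72c98, 249cbdc, 330eda9, 51e97ff, 6d3df84, 84b6033, 988d384, b87a055, d0675c6}.
Reachable from 249cbdc: {0c72c98, 249cbdc, 6d3df84, 988d384, b87a055, d0675c6}.
Only in 84b6033's history (ahead): {330eda9, 51e97ff, 84b6033} — 3.
Only in 249cbdc's history (behind): {} — 0.

3 ahead, 0 behind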